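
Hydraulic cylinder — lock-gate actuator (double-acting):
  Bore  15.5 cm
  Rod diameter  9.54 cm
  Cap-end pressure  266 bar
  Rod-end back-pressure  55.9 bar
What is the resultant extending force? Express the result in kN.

Cap-side area A_cap = π/4 × (15.5 cm)² = 188.7 cm^2
Rod-side annular area A_ann = π/4 × (15.5² − 9.54²) = 117.2 cm^2
Net thrust = P_cap·A_cap − P_rod·A_ann = 501.9 kN − 65.52 kN

F ≈ 436 kN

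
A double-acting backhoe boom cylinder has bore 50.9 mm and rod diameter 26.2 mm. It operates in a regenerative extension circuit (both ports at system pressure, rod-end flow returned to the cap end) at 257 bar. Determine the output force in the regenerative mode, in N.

With equal pressure on both faces, forces on the annular region cancel; the net push is pressure × rod cross-section.
Rod cross-section A_rod = π/4 × (26.2 mm)² = 539.1 mm^2
F = P × A_rod

F ≈ 13900 N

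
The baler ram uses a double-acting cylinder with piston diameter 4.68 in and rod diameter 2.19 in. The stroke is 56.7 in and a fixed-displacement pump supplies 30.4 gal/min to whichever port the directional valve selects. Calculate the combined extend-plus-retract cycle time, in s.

Cap-side area A_cap = π/4 × (4.68 in)² = 17.20 in^2
Rod-side annular area A_ann = π/4 × (4.68² − 2.19²) = 13.44 in^2
t_ext = A_cap·L/Q = 8.334 s
t_ret = A_ann·L/Q = 6.509 s
t_cycle = t_ext + t_ret

t ≈ 14.8 s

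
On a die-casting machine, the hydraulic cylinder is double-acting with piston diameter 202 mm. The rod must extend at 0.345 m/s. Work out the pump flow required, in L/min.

Q ≈ 663 L/min

Cap-side area A_cap = π/4 × (202 mm)² = 32050 mm^2
Q = A × v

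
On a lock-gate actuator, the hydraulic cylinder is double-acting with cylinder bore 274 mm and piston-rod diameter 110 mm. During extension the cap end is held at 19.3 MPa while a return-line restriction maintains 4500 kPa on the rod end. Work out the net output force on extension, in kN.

Cap-side area A_cap = π/4 × (274 mm)² = 58960 mm^2
Rod-side annular area A_ann = π/4 × (274² − 110²) = 49460 mm^2
Net thrust = P_cap·A_cap − P_rod·A_ann = 1138 kN − 222.6 kN

F ≈ 915 kN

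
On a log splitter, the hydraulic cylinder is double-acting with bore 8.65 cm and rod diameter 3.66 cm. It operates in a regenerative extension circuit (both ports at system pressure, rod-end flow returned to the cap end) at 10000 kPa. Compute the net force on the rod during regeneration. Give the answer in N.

F ≈ 10500 N

With equal pressure on both faces, forces on the annular region cancel; the net push is pressure × rod cross-section.
Rod cross-section A_rod = π/4 × (3.66 cm)² = 10.52 cm^2
F = P × A_rod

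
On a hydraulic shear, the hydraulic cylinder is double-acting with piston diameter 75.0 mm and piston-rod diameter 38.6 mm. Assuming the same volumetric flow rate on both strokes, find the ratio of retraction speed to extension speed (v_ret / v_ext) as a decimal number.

v_ret/v_ext ≈ 1.36

Cap-side area A_cap = π/4 × (75.0 mm)² = 4418 mm^2
Rod-side annular area A_ann = π/4 × (75.0² − 38.6²) = 3248 mm^2
For equal Q, v ∝ 1/A, so v_ret/v_ext = A_cap/A_ann.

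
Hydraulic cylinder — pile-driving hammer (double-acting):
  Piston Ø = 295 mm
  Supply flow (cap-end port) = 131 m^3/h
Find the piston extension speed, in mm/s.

Cap-side area A_cap = π/4 × (295 mm)² = 68350 mm^2
v = Q / A

v ≈ 532 mm/s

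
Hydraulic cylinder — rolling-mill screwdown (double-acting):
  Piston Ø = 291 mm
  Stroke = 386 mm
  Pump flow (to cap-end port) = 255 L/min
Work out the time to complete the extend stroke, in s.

Cap-side area A_cap = π/4 × (291 mm)² = 66510 mm^2
Swept volume V = A × L; t = V / Q = A·L / Q

t ≈ 6.04 s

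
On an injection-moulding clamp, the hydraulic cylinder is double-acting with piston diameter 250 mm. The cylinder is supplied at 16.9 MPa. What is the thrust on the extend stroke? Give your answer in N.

Cap-side area A_cap = π/4 × (250 mm)² = 49090 mm^2
F = P × A_cap = 16.9 MPa × A_cap

F ≈ 8.30e5 N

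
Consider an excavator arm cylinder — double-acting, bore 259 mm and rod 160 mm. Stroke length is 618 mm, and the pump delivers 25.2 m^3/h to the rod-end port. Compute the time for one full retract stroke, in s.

t ≈ 2.88 s

Rod-side annular area A_ann = π/4 × (259² − 160²) = 32580 mm^2
Swept volume V = A × L; t = V / Q = A·L / Q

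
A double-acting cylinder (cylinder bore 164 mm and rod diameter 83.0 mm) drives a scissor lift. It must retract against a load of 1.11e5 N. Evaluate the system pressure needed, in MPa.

P ≈ 7.06 MPa

Rod-side annular area A_ann = π/4 × (164² − 83.0²) = 15710 mm^2
Retraction: pressure acts on the annular area.
P = F / A = 1.11e5 N / A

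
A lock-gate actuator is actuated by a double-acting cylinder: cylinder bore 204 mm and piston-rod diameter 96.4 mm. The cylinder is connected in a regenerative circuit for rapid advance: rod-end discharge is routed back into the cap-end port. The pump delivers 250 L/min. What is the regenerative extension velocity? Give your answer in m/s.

v ≈ 0.571 m/s

In regeneration the rod-end outflow joins the pump flow into the cap end, so the net volume the pump must supply per unit advance equals the rod cross-section area.
Rod cross-section A_rod = π/4 × (96.4 mm)² = 7299 mm^2
v = Q_pump / A_rod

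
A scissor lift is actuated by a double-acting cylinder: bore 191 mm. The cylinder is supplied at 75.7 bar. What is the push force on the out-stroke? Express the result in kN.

Cap-side area A_cap = π/4 × (191 mm)² = 28650 mm^2
F = P × A_cap = 75.7 bar × A_cap

F ≈ 217 kN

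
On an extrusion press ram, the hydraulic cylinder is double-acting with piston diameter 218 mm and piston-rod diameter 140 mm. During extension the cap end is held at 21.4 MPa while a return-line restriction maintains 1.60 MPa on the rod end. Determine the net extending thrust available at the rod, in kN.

Cap-side area A_cap = π/4 × (218 mm)² = 37330 mm^2
Rod-side annular area A_ann = π/4 × (218² − 140²) = 21930 mm^2
Net thrust = P_cap·A_cap − P_rod·A_ann = 798.8 kN − 35.09 kN

F ≈ 764 kN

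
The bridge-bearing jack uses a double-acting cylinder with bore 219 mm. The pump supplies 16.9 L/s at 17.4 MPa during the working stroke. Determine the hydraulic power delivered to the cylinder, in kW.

W ≈ 294 kW

Hydraulic power = P × Q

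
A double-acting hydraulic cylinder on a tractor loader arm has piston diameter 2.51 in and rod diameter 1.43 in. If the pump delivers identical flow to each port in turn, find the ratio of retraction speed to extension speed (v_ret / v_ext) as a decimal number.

Cap-side area A_cap = π/4 × (2.51 in)² = 4.948 in^2
Rod-side annular area A_ann = π/4 × (2.51² − 1.43²) = 3.342 in^2
For equal Q, v ∝ 1/A, so v_ret/v_ext = A_cap/A_ann.

v_ret/v_ext ≈ 1.48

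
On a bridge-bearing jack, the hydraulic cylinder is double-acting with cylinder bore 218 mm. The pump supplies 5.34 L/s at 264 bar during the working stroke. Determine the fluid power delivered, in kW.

Hydraulic power = P × Q

W ≈ 141 kW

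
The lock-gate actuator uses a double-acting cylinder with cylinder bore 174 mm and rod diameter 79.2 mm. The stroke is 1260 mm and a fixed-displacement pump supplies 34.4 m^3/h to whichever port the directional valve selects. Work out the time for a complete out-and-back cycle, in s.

t ≈ 5.62 s

Cap-side area A_cap = π/4 × (174 mm)² = 23780 mm^2
Rod-side annular area A_ann = π/4 × (174² − 79.2²) = 18850 mm^2
t_ext = A_cap·L/Q = 3.135 s
t_ret = A_ann·L/Q = 2.486 s
t_cycle = t_ext + t_ret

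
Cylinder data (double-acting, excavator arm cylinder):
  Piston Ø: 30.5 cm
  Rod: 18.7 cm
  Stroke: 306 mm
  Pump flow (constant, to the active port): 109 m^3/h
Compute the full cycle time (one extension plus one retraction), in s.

t ≈ 1.20 s

Cap-side area A_cap = π/4 × (30.5 cm)² = 730.6 cm^2
Rod-side annular area A_ann = π/4 × (30.5² − 18.7²) = 456.0 cm^2
t_ext = A_cap·L/Q = 0.7384 s
t_ret = A_ann·L/Q = 0.4608 s
t_cycle = t_ext + t_ret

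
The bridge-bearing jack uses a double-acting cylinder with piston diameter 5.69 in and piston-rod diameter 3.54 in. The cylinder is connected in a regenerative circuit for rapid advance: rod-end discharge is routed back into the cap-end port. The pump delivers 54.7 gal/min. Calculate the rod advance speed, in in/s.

v ≈ 21.4 in/s

In regeneration the rod-end outflow joins the pump flow into the cap end, so the net volume the pump must supply per unit advance equals the rod cross-section area.
Rod cross-section A_rod = π/4 × (3.54 in)² = 9.842 in^2
v = Q_pump / A_rod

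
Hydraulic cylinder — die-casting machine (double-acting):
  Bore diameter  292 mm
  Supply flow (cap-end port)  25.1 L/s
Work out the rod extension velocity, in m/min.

v ≈ 22.5 m/min

Cap-side area A_cap = π/4 × (292 mm)² = 66970 mm^2
v = Q / A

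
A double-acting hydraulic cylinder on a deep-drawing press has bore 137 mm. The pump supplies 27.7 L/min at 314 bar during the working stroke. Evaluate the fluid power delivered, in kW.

Hydraulic power = P × Q

W ≈ 14.5 kW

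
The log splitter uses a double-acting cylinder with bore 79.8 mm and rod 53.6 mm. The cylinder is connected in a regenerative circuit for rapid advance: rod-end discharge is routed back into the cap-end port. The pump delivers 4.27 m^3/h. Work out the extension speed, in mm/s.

In regeneration the rod-end outflow joins the pump flow into the cap end, so the net volume the pump must supply per unit advance equals the rod cross-section area.
Rod cross-section A_rod = π/4 × (53.6 mm)² = 2256 mm^2
v = Q_pump / A_rod

v ≈ 526 mm/s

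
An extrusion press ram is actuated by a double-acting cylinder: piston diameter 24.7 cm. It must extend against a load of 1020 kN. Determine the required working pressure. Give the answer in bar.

Cap-side area A_cap = π/4 × (24.7 cm)² = 479.2 cm^2
P = F / A = 1020 kN / A

P ≈ 213 bar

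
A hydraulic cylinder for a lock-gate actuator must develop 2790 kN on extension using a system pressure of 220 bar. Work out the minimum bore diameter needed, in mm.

Extension force acts on the full piston face: F = P × (π/4)D².
D = √(4F / (πP)) = √(4 × 2790 kN / (π × 220 bar))

D ≈ 402 mm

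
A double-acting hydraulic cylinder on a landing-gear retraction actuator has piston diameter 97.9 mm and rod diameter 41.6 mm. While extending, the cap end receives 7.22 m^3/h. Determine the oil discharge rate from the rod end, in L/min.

Q_out ≈ 98.6 L/min

Cap-side area A_cap = π/4 × (97.9 mm)² = 7528 mm^2
Rod-side annular area A_ann = π/4 × (97.9² − 41.6²) = 6168 mm^2
Piston speed v = Q_in/A_cap; rod-end outflow Q_out = v × A_ann = Q_in × A_ann/A_cap.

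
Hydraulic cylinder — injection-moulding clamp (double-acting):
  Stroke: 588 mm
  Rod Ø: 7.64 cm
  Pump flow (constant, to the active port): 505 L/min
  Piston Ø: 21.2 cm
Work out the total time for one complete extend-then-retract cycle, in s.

t ≈ 4.61 s

Cap-side area A_cap = π/4 × (21.2 cm)² = 353.0 cm^2
Rod-side annular area A_ann = π/4 × (21.2² − 7.64²) = 307.1 cm^2
t_ext = A_cap·L/Q = 2.466 s
t_ret = A_ann·L/Q = 2.146 s
t_cycle = t_ext + t_ret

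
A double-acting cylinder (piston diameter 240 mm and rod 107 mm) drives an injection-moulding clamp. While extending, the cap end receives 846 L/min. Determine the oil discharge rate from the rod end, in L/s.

Q_out ≈ 11.3 L/s

Cap-side area A_cap = π/4 × (240 mm)² = 45240 mm^2
Rod-side annular area A_ann = π/4 × (240² − 107²) = 36250 mm^2
Piston speed v = Q_in/A_cap; rod-end outflow Q_out = v × A_ann = Q_in × A_ann/A_cap.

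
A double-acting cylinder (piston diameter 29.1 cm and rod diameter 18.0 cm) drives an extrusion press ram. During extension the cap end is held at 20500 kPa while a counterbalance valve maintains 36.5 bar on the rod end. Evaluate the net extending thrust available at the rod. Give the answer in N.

Cap-side area A_cap = π/4 × (29.1 cm)² = 665.1 cm^2
Rod-side annular area A_ann = π/4 × (29.1² − 18.0²) = 410.6 cm^2
Net thrust = P_cap·A_cap − P_rod·A_ann = 1.363e6 N − 1.499e5 N

F ≈ 1.21e6 N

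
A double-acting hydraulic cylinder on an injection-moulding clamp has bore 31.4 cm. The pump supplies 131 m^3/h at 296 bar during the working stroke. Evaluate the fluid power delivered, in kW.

Hydraulic power = P × Q

W ≈ 1080 kW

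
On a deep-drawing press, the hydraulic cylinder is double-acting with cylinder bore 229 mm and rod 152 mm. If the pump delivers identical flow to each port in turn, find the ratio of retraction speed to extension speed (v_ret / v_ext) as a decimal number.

v_ret/v_ext ≈ 1.79

Cap-side area A_cap = π/4 × (229 mm)² = 41190 mm^2
Rod-side annular area A_ann = π/4 × (229² − 152²) = 23040 mm^2
For equal Q, v ∝ 1/A, so v_ret/v_ext = A_cap/A_ann.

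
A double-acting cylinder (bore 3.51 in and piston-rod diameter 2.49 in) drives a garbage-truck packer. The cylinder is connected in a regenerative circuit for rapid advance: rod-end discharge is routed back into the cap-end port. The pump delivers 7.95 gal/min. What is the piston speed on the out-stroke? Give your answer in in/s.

In regeneration the rod-end outflow joins the pump flow into the cap end, so the net volume the pump must supply per unit advance equals the rod cross-section area.
Rod cross-section A_rod = π/4 × (2.49 in)² = 4.870 in^2
v = Q_pump / A_rod

v ≈ 6.29 in/s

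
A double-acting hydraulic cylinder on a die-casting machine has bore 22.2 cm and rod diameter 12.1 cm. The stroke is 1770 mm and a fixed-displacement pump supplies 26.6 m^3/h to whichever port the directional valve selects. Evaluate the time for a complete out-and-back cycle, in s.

Cap-side area A_cap = π/4 × (22.2 cm)² = 387.1 cm^2
Rod-side annular area A_ann = π/4 × (22.2² − 12.1²) = 272.1 cm^2
t_ext = A_cap·L/Q = 9.272 s
t_ret = A_ann·L/Q = 6.518 s
t_cycle = t_ext + t_ret

t ≈ 15.8 s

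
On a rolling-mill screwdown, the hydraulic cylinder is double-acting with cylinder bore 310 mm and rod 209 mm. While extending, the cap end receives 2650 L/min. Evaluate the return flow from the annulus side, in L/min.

Cap-side area A_cap = π/4 × (310 mm)² = 75480 mm^2
Rod-side annular area A_ann = π/4 × (310² − 209²) = 41170 mm^2
Piston speed v = Q_in/A_cap; rod-end outflow Q_out = v × A_ann = Q_in × A_ann/A_cap.

Q_out ≈ 1450 L/min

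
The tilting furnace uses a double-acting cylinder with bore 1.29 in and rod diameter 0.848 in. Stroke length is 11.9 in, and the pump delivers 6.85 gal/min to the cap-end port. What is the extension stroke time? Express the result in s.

t ≈ 0.590 s

Cap-side area A_cap = π/4 × (1.29 in)² = 1.307 in^2
Swept volume V = A × L; t = V / Q = A·L / Q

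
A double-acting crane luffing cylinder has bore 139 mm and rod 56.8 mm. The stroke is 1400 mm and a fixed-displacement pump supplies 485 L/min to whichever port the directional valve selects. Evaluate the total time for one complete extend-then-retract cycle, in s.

Cap-side area A_cap = π/4 × (139 mm)² = 15170 mm^2
Rod-side annular area A_ann = π/4 × (139² − 56.8²) = 12640 mm^2
t_ext = A_cap·L/Q = 2.628 s
t_ret = A_ann·L/Q = 2.189 s
t_cycle = t_ext + t_ret

t ≈ 4.82 s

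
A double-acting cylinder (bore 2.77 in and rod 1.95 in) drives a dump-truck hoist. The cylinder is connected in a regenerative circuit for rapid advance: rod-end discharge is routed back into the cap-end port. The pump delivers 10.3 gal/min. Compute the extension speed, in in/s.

v ≈ 13.3 in/s

In regeneration the rod-end outflow joins the pump flow into the cap end, so the net volume the pump must supply per unit advance equals the rod cross-section area.
Rod cross-section A_rod = π/4 × (1.95 in)² = 2.986 in^2
v = Q_pump / A_rod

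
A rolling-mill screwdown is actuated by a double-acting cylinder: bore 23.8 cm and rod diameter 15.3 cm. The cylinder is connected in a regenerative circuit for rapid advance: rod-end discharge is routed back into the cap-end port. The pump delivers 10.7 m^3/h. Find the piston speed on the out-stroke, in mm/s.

In regeneration the rod-end outflow joins the pump flow into the cap end, so the net volume the pump must supply per unit advance equals the rod cross-section area.
Rod cross-section A_rod = π/4 × (15.3 cm)² = 183.9 cm^2
v = Q_pump / A_rod

v ≈ 162 mm/s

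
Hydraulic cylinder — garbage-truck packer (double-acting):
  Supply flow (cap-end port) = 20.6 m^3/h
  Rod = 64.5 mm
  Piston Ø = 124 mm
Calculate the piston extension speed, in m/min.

Cap-side area A_cap = π/4 × (124 mm)² = 12080 mm^2
v = Q / A

v ≈ 28.4 m/min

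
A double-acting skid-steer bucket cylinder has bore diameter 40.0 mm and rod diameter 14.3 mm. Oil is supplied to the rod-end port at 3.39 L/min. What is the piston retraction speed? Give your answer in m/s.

Rod-side annular area A_ann = π/4 × (40.0² − 14.3²) = 1096 mm^2
Flow into the rod-end port fills the annular volume.
v = Q / A

v ≈ 0.0515 m/s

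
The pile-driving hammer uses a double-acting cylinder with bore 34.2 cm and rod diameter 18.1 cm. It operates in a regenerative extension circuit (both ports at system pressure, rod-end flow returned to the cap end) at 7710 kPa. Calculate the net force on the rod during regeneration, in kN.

With equal pressure on both faces, forces on the annular region cancel; the net push is pressure × rod cross-section.
Rod cross-section A_rod = π/4 × (18.1 cm)² = 257.3 cm^2
F = P × A_rod

F ≈ 198 kN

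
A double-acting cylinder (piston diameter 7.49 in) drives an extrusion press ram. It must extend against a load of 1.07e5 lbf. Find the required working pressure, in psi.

P ≈ 2430 psi

Cap-side area A_cap = π/4 × (7.49 in)² = 44.06 in^2
P = F / A = 1.07e5 lbf / A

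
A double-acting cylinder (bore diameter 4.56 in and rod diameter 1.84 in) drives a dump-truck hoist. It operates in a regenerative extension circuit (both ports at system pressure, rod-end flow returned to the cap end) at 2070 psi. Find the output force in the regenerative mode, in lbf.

With equal pressure on both faces, forces on the annular region cancel; the net push is pressure × rod cross-section.
Rod cross-section A_rod = π/4 × (1.84 in)² = 2.659 in^2
F = P × A_rod

F ≈ 5500 lbf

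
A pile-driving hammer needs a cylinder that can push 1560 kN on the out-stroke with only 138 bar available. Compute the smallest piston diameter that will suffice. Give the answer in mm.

Extension force acts on the full piston face: F = P × (π/4)D².
D = √(4F / (πP)) = √(4 × 1560 kN / (π × 138 bar))

D ≈ 379 mm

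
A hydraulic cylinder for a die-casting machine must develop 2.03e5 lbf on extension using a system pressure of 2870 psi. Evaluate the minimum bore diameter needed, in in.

D ≈ 9.49 in

Extension force acts on the full piston face: F = P × (π/4)D².
D = √(4F / (πP)) = √(4 × 2.03e5 lbf / (π × 2870 psi))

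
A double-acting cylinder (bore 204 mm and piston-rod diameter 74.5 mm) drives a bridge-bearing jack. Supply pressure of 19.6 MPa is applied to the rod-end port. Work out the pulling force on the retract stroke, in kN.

F ≈ 555 kN

Rod-side annular area A_ann = π/4 × (204² − 74.5²) = 28330 mm^2
On retraction the pressure acts on the annular area (bore minus rod).
F = P × A_ann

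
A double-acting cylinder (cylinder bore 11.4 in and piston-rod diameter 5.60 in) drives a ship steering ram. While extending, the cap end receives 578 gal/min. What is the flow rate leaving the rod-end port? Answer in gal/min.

Q_out ≈ 439 gal/min

Cap-side area A_cap = π/4 × (11.4 in)² = 102.1 in^2
Rod-side annular area A_ann = π/4 × (11.4² − 5.60²) = 77.44 in^2
Piston speed v = Q_in/A_cap; rod-end outflow Q_out = v × A_ann = Q_in × A_ann/A_cap.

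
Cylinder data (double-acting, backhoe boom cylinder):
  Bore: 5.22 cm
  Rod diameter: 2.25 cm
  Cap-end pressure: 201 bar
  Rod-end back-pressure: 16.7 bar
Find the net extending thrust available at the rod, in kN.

F ≈ 40.1 kN

Cap-side area A_cap = π/4 × (5.22 cm)² = 21.40 cm^2
Rod-side annular area A_ann = π/4 × (5.22² − 2.25²) = 17.42 cm^2
Net thrust = P_cap·A_cap − P_rod·A_ann = 43.02 kN − 2.910 kN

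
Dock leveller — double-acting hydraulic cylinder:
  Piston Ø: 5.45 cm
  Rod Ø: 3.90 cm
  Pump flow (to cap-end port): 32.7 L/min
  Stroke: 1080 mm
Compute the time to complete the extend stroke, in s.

t ≈ 4.62 s

Cap-side area A_cap = π/4 × (5.45 cm)² = 23.33 cm^2
Swept volume V = A × L; t = V / Q = A·L / Q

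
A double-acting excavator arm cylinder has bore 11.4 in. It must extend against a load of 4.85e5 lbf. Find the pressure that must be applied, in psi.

P ≈ 4750 psi

Cap-side area A_cap = π/4 × (11.4 in)² = 102.1 in^2
P = F / A = 4.85e5 lbf / A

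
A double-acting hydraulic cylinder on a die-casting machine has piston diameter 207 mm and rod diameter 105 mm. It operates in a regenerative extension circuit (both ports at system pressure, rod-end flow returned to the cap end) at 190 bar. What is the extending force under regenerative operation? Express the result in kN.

F ≈ 165 kN

With equal pressure on both faces, forces on the annular region cancel; the net push is pressure × rod cross-section.
Rod cross-section A_rod = π/4 × (105 mm)² = 8659 mm^2
F = P × A_rod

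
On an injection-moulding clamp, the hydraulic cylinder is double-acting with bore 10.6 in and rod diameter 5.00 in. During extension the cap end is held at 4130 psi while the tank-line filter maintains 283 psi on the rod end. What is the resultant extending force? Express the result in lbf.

F ≈ 3.45e5 lbf

Cap-side area A_cap = π/4 × (10.6 in)² = 88.25 in^2
Rod-side annular area A_ann = π/4 × (10.6² − 5.00²) = 68.61 in^2
Net thrust = P_cap·A_cap − P_rod·A_ann = 3.645e5 lbf − 19420 lbf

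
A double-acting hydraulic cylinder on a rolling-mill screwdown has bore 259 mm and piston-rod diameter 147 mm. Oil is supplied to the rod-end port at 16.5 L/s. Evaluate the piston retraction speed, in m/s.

v ≈ 0.462 m/s

Rod-side annular area A_ann = π/4 × (259² − 147²) = 35710 mm^2
Flow into the rod-end port fills the annular volume.
v = Q / A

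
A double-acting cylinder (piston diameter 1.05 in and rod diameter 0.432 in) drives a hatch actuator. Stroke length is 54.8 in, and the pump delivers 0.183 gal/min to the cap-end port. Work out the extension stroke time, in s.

Cap-side area A_cap = π/4 × (1.05 in)² = 0.8659 in^2
Swept volume V = A × L; t = V / Q = A·L / Q

t ≈ 67.3 s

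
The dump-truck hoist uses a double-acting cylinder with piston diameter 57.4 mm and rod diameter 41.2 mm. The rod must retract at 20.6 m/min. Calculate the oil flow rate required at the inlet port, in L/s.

Q ≈ 0.431 L/s

Rod-side annular area A_ann = π/4 × (57.4² − 41.2²) = 1255 mm^2
Q = A × v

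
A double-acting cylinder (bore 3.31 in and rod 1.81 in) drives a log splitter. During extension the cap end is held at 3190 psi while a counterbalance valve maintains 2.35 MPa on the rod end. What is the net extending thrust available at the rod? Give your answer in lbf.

Cap-side area A_cap = π/4 × (3.31 in)² = 8.605 in^2
Rod-side annular area A_ann = π/4 × (3.31² − 1.81²) = 6.032 in^2
Net thrust = P_cap·A_cap − P_rod·A_ann = 27450 lbf − 2056 lbf

F ≈ 25400 lbf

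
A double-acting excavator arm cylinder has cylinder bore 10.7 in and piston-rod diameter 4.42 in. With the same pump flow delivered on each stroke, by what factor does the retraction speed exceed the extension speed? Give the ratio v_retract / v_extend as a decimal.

v_ret/v_ext ≈ 1.21

Cap-side area A_cap = π/4 × (10.7 in)² = 89.92 in^2
Rod-side annular area A_ann = π/4 × (10.7² − 4.42²) = 74.58 in^2
For equal Q, v ∝ 1/A, so v_ret/v_ext = A_cap/A_ann.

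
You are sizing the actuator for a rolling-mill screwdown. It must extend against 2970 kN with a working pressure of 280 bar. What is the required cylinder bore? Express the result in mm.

Extension force acts on the full piston face: F = P × (π/4)D².
D = √(4F / (πP)) = √(4 × 2970 kN / (π × 280 bar))

D ≈ 367 mm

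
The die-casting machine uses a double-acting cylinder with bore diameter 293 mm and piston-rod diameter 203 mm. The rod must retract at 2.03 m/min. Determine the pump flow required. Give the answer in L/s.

Rod-side annular area A_ann = π/4 × (293² − 203²) = 35060 mm^2
Q = A × v

Q ≈ 1.19 L/s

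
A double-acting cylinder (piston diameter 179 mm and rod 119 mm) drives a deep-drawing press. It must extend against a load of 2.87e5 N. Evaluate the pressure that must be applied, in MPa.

P ≈ 11.4 MPa

Cap-side area A_cap = π/4 × (179 mm)² = 25160 mm^2
P = F / A = 2.87e5 N / A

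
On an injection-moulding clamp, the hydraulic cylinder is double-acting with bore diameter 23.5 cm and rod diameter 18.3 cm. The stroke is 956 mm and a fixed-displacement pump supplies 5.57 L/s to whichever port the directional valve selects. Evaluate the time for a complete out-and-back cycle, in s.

t ≈ 10.4 s

Cap-side area A_cap = π/4 × (23.5 cm)² = 433.7 cm^2
Rod-side annular area A_ann = π/4 × (23.5² − 18.3²) = 170.7 cm^2
t_ext = A_cap·L/Q = 7.444 s
t_ret = A_ann·L/Q = 2.930 s
t_cycle = t_ext + t_ret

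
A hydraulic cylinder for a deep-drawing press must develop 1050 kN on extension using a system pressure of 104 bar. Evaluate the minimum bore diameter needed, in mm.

Extension force acts on the full piston face: F = P × (π/4)D².
D = √(4F / (πP)) = √(4 × 1050 kN / (π × 104 bar))

D ≈ 359 mm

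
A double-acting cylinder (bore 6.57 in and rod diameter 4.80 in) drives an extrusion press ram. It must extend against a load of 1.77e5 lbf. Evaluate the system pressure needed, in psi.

P ≈ 5220 psi

Cap-side area A_cap = π/4 × (6.57 in)² = 33.90 in^2
P = F / A = 1.77e5 lbf / A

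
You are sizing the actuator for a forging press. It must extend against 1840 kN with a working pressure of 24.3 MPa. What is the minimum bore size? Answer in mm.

Extension force acts on the full piston face: F = P × (π/4)D².
D = √(4F / (πP)) = √(4 × 1840 kN / (π × 24.3 MPa))

D ≈ 310 mm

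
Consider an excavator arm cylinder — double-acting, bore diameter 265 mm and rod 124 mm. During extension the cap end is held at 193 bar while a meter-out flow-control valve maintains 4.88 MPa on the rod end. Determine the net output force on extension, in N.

F ≈ 8.54e5 N

Cap-side area A_cap = π/4 × (265 mm)² = 55150 mm^2
Rod-side annular area A_ann = π/4 × (265² − 124²) = 43080 mm^2
Net thrust = P_cap·A_cap − P_rod·A_ann = 1.064e6 N − 2.102e5 N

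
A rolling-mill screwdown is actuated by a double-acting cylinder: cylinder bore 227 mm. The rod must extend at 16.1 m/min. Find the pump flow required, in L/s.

Cap-side area A_cap = π/4 × (227 mm)² = 40470 mm^2
Q = A × v

Q ≈ 10.9 L/s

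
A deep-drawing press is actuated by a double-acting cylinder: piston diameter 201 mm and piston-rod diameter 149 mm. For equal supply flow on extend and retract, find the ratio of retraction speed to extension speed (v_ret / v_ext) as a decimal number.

v_ret/v_ext ≈ 2.22

Cap-side area A_cap = π/4 × (201 mm)² = 31730 mm^2
Rod-side annular area A_ann = π/4 × (201² − 149²) = 14290 mm^2
For equal Q, v ∝ 1/A, so v_ret/v_ext = A_cap/A_ann.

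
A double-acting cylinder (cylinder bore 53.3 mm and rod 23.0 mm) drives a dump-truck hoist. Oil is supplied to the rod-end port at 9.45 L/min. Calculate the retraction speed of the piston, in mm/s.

v ≈ 86.7 mm/s

Rod-side annular area A_ann = π/4 × (53.3² − 23.0²) = 1816 mm^2
Flow into the rod-end port fills the annular volume.
v = Q / A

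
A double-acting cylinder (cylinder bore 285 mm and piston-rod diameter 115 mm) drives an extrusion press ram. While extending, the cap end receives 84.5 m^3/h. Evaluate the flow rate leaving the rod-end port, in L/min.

Cap-side area A_cap = π/4 × (285 mm)² = 63790 mm^2
Rod-side annular area A_ann = π/4 × (285² − 115²) = 53410 mm^2
Piston speed v = Q_in/A_cap; rod-end outflow Q_out = v × A_ann = Q_in × A_ann/A_cap.

Q_out ≈ 1180 L/min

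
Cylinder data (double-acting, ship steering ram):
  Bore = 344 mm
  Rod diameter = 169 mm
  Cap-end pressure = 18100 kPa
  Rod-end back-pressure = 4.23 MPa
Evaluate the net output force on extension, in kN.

Cap-side area A_cap = π/4 × (344 mm)² = 92940 mm^2
Rod-side annular area A_ann = π/4 × (344² − 169²) = 70510 mm^2
Net thrust = P_cap·A_cap − P_rod·A_ann = 1682 kN − 298.3 kN

F ≈ 1380 kN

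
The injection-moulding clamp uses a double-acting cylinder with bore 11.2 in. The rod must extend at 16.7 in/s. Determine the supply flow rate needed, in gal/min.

Q ≈ 427 gal/min

Cap-side area A_cap = π/4 × (11.2 in)² = 98.52 in^2
Q = A × v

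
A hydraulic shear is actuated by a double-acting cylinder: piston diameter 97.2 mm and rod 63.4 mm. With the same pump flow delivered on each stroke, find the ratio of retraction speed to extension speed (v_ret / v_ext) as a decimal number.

Cap-side area A_cap = π/4 × (97.2 mm)² = 7420 mm^2
Rod-side annular area A_ann = π/4 × (97.2² − 63.4²) = 4263 mm^2
For equal Q, v ∝ 1/A, so v_ret/v_ext = A_cap/A_ann.

v_ret/v_ext ≈ 1.74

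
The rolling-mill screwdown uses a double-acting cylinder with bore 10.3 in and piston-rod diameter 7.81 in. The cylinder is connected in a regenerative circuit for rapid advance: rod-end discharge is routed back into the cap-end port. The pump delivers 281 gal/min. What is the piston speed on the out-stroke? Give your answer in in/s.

v ≈ 22.6 in/s

In regeneration the rod-end outflow joins the pump flow into the cap end, so the net volume the pump must supply per unit advance equals the rod cross-section area.
Rod cross-section A_rod = π/4 × (7.81 in)² = 47.91 in^2
v = Q_pump / A_rod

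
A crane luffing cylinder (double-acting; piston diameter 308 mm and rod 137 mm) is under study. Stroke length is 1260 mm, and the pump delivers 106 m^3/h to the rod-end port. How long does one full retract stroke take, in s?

Rod-side annular area A_ann = π/4 × (308² − 137²) = 59760 mm^2
Swept volume V = A × L; t = V / Q = A·L / Q

t ≈ 2.56 s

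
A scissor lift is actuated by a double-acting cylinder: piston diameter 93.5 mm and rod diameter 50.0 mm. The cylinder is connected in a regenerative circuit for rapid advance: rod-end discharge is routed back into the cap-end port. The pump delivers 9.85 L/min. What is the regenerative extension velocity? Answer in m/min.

v ≈ 5.02 m/min

In regeneration the rod-end outflow joins the pump flow into the cap end, so the net volume the pump must supply per unit advance equals the rod cross-section area.
Rod cross-section A_rod = π/4 × (50.0 mm)² = 1963 mm^2
v = Q_pump / A_rod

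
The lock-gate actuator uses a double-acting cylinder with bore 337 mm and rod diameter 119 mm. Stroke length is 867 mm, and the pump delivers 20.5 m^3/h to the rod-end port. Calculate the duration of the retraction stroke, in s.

Rod-side annular area A_ann = π/4 × (337² − 119²) = 78070 mm^2
Swept volume V = A × L; t = V / Q = A·L / Q

t ≈ 11.9 s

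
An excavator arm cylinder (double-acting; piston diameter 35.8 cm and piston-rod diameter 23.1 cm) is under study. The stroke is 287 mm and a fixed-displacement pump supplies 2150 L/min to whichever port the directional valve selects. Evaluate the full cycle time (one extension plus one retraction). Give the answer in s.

Cap-side area A_cap = π/4 × (35.8 cm)² = 1007 cm^2
Rod-side annular area A_ann = π/4 × (35.8² − 23.1²) = 587.5 cm^2
t_ext = A_cap·L/Q = 0.8062 s
t_ret = A_ann·L/Q = 0.4705 s
t_cycle = t_ext + t_ret

t ≈ 1.28 s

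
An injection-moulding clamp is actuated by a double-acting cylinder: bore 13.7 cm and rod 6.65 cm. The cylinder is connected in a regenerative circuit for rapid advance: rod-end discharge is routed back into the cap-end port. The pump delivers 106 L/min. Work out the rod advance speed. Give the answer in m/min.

v ≈ 30.5 m/min

In regeneration the rod-end outflow joins the pump flow into the cap end, so the net volume the pump must supply per unit advance equals the rod cross-section area.
Rod cross-section A_rod = π/4 × (6.65 cm)² = 34.73 cm^2
v = Q_pump / A_rod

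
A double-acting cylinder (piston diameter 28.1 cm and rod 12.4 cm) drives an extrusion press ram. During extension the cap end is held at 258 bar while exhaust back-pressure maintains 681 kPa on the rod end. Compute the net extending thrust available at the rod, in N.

Cap-side area A_cap = π/4 × (28.1 cm)² = 620.2 cm^2
Rod-side annular area A_ann = π/4 × (28.1² − 12.4²) = 499.4 cm^2
Net thrust = P_cap·A_cap − P_rod·A_ann = 1.600e6 N − 34010 N

F ≈ 1.57e6 N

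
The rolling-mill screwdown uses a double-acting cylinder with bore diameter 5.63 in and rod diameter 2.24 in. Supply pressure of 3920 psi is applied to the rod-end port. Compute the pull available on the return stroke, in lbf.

F ≈ 82100 lbf

Rod-side annular area A_ann = π/4 × (5.63² − 2.24²) = 20.95 in^2
On retraction the pressure acts on the annular area (bore minus rod).
F = P × A_ann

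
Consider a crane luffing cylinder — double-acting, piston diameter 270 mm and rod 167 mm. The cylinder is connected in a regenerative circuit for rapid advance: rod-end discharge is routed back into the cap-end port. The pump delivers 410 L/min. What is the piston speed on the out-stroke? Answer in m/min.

In regeneration the rod-end outflow joins the pump flow into the cap end, so the net volume the pump must supply per unit advance equals the rod cross-section area.
Rod cross-section A_rod = π/4 × (167 mm)² = 21900 mm^2
v = Q_pump / A_rod

v ≈ 18.7 m/min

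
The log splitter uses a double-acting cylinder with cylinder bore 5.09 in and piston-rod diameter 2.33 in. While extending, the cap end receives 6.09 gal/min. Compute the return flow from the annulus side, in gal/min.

Q_out ≈ 4.81 gal/min

Cap-side area A_cap = π/4 × (5.09 in)² = 20.35 in^2
Rod-side annular area A_ann = π/4 × (5.09² − 2.33²) = 16.08 in^2
Piston speed v = Q_in/A_cap; rod-end outflow Q_out = v × A_ann = Q_in × A_ann/A_cap.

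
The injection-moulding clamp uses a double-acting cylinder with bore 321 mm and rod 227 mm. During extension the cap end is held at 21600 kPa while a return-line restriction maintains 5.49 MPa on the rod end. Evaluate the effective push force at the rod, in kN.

F ≈ 1530 kN

Cap-side area A_cap = π/4 × (321 mm)² = 80930 mm^2
Rod-side annular area A_ann = π/4 × (321² − 227²) = 40460 mm^2
Net thrust = P_cap·A_cap − P_rod·A_ann = 1748 kN − 222.1 kN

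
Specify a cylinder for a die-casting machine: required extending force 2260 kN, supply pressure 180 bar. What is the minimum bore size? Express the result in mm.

D ≈ 400 mm

Extension force acts on the full piston face: F = P × (π/4)D².
D = √(4F / (πP)) = √(4 × 2260 kN / (π × 180 bar))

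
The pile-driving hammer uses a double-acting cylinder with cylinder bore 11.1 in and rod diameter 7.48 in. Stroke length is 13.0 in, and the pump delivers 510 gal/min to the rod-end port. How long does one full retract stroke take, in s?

t ≈ 0.350 s

Rod-side annular area A_ann = π/4 × (11.1² − 7.48²) = 52.83 in^2
Swept volume V = A × L; t = V / Q = A·L / Q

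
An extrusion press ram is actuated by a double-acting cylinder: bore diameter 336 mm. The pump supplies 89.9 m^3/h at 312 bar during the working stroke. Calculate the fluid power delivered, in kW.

Hydraulic power = P × Q

W ≈ 779 kW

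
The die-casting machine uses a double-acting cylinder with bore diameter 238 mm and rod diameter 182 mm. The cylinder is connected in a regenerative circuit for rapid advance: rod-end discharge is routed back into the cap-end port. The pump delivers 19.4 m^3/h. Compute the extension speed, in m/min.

In regeneration the rod-end outflow joins the pump flow into the cap end, so the net volume the pump must supply per unit advance equals the rod cross-section area.
Rod cross-section A_rod = π/4 × (182 mm)² = 26020 mm^2
v = Q_pump / A_rod

v ≈ 12.4 m/min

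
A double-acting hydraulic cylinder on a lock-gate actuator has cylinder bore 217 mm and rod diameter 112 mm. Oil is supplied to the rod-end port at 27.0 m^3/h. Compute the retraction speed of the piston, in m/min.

v ≈ 16.6 m/min

Rod-side annular area A_ann = π/4 × (217² − 112²) = 27130 mm^2
Flow into the rod-end port fills the annular volume.
v = Q / A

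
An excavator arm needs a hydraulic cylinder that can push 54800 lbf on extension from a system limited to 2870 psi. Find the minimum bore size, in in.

D ≈ 4.93 in

Extension force acts on the full piston face: F = P × (π/4)D².
D = √(4F / (πP)) = √(4 × 54800 lbf / (π × 2870 psi))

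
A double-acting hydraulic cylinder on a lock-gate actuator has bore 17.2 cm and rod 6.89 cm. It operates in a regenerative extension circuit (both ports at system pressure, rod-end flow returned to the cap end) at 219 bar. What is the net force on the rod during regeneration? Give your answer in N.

With equal pressure on both faces, forces on the annular region cancel; the net push is pressure × rod cross-section.
Rod cross-section A_rod = π/4 × (6.89 cm)² = 37.28 cm^2
F = P × A_rod

F ≈ 81700 N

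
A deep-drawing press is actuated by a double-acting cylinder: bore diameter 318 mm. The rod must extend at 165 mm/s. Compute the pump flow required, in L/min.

Q ≈ 786 L/min

Cap-side area A_cap = π/4 × (318 mm)² = 79420 mm^2
Q = A × v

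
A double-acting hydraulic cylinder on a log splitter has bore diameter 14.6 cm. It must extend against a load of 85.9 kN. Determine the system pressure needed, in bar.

P ≈ 51.3 bar

Cap-side area A_cap = π/4 × (14.6 cm)² = 167.4 cm^2
P = F / A = 85.9 kN / A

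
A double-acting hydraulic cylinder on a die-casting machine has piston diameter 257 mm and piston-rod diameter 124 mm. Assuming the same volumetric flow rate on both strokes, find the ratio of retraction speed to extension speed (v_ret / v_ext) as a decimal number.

v_ret/v_ext ≈ 1.30

Cap-side area A_cap = π/4 × (257 mm)² = 51870 mm^2
Rod-side annular area A_ann = π/4 × (257² − 124²) = 39800 mm^2
For equal Q, v ∝ 1/A, so v_ret/v_ext = A_cap/A_ann.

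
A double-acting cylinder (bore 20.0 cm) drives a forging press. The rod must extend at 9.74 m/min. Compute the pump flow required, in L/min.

Q ≈ 306 L/min

Cap-side area A_cap = π/4 × (20.0 cm)² = 314.2 cm^2
Q = A × v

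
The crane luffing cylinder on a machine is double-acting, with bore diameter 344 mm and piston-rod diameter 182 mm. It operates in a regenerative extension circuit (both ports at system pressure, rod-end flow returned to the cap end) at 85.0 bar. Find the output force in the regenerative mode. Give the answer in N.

With equal pressure on both faces, forces on the annular region cancel; the net push is pressure × rod cross-section.
Rod cross-section A_rod = π/4 × (182 mm)² = 26020 mm^2
F = P × A_rod

F ≈ 2.21e5 N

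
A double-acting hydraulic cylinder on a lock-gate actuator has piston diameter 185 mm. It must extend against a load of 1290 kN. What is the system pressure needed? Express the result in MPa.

Cap-side area A_cap = π/4 × (185 mm)² = 26880 mm^2
P = F / A = 1290 kN / A

P ≈ 48.0 MPa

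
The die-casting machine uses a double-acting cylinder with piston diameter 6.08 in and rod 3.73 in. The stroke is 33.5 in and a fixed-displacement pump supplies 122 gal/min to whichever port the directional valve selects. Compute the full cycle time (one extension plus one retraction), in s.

t ≈ 3.36 s

Cap-side area A_cap = π/4 × (6.08 in)² = 29.03 in^2
Rod-side annular area A_ann = π/4 × (6.08² − 3.73²) = 18.11 in^2
t_ext = A_cap·L/Q = 2.071 s
t_ret = A_ann·L/Q = 1.291 s
t_cycle = t_ext + t_ret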